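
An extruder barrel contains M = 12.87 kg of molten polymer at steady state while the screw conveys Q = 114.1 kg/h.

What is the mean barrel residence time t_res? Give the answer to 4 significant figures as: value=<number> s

Throughput in SI: Q_s = 114.1 kg/h ÷ 3600 s/h = 0.0316944 kg/s
t_res = M / Q_s = 12.87 / 0.0316944 = 406.065 s

value=406.1 s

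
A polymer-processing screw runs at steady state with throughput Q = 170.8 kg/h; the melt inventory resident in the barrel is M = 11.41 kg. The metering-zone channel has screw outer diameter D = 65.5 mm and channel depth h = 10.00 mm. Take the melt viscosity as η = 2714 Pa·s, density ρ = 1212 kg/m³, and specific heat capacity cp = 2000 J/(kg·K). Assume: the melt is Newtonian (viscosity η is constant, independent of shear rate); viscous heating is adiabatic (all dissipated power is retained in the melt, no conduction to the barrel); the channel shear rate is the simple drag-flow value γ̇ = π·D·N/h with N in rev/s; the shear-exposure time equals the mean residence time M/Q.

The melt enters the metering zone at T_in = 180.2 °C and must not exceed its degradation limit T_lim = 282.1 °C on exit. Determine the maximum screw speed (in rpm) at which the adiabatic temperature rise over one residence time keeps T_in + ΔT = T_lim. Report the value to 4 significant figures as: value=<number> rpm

value=56.72 rpm

Throughput in SI: Q_s = 170.8 kg/h ÷ 3600 s/h = 0.0474444 kg/s
t_res = M / Q_s = 11.41 / 0.0474444 = 240.492 s
Convert to metres: D = 0.0655 m, h = 0.01 m
ΔT_a = T_lim − T_in = 282.1 °C − 180.2 °C = 101.9 K
γ̇_max² = ΔT_a·ρ·cp/(η·t_res) = 101.9·1212·2000/(2714·240.492) = 378.44 s⁻²
Take the square root: γ̇_max = √(378.44) = 19.4535 s⁻¹
Solve γ̇ = πDN/h for N: N_max = γ̇_max·h/(π·D) = 19.4535 × 0.01 / (π × 0.0655) = 0.945382 rev/s = 56.7229 rpm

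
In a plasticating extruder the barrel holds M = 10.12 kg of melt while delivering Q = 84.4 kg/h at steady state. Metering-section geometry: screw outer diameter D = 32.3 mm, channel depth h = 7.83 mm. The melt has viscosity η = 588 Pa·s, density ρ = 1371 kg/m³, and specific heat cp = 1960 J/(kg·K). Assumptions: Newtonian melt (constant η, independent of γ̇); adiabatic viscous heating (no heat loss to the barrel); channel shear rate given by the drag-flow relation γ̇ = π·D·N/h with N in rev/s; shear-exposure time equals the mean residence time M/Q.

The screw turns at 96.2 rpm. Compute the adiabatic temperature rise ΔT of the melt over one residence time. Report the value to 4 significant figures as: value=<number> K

value=40.78 K

Q_s = Q / 3600 = 84.4 / 3600 = 0.0234444 kg/s
Mean residence time: t_res = M/Q_s = 10.12 kg / 0.0234444 kg/s = 431.659 s
Geometry in metres: D = 32.3 mm → 0.0323 m, h = 7.83 mm → 0.00783 m; screw speed N = 96.2 rpm = 1.60333 rev/s
γ̇ = π·D·N / h = π · 0.0323 · 1.60333 / 0.00783 = 20.7785 s⁻¹
ΔT = η·γ̇²·t_res / (ρ·cp) = 588 · (20.7785)² · 431.659 / (1371 · 1960) = 40.7806 K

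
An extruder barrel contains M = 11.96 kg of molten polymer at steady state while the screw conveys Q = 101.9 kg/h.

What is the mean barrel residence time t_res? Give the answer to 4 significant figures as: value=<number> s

Convert throughput: Q = 101.9 kg/h = 101.9/3600 = 0.0283056 kg/s
t_res = M / Q_s = 11.96 ÷ 0.0283056 = 422.532 s

value=422.5 s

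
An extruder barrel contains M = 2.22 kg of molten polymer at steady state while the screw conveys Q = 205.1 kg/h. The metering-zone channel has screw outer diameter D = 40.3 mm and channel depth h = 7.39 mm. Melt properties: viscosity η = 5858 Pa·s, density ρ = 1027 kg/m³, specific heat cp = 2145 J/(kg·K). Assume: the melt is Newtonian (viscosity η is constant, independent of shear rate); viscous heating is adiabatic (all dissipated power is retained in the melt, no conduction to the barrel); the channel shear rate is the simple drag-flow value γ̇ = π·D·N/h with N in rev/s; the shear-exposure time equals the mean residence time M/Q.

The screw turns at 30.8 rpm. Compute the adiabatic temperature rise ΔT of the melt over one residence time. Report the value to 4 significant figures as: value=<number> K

value=8.014 K

Convert throughput: Q = 205.1 kg/h = 205.1/3600 = 0.0569722 kg/s
t_res = M / Q_s = 2.22 ÷ 0.0569722 = 38.9664 s
D = 40.3 mm = 0.0403 m;  h = 7.39 mm = 0.00739 m;  N = 30.8 rpm / 60 = 0.513333 rev/s
γ̇ = π·D·N / h = π · 0.0403 · 0.513333 / 0.00739 = 8.79448 s⁻¹
ΔT = η·γ̇²·t_res / (ρ·cp) = 5858 · (8.79448)² · 38.9664 / (1027 · 2145) = 8.01422 K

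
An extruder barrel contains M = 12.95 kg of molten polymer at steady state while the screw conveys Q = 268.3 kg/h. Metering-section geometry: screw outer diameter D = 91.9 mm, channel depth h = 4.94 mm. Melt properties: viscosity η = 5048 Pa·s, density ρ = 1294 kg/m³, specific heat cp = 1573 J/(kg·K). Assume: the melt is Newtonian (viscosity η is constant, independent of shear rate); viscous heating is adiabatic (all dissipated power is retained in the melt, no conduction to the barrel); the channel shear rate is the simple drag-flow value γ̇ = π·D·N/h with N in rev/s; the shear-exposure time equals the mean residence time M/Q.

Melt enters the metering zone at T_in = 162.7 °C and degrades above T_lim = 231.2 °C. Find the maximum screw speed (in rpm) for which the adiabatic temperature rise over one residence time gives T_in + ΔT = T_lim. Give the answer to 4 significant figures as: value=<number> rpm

Convert throughput: Q = 268.3 kg/h = 268.3/3600 = 0.0745278 kg/s
t_res = M / Q_s = 12.95 / 0.0745278 = 173.761 s
Convert to metres: D = 0.0919 m, h = 0.00494 m
Allowable rise: ΔT_a = T_lim − T_in = 231.2 − 162.7 = 68.5 K
Invert ΔT = ηγ̇²t_res/(ρcp) for γ̇: γ̇_max² = ΔT_a ρ cp / (η t_res) = 68.5·1294·1573 / (5048·173.761) = 158.958 s⁻²
γ̇_max = √158.958 = 12.6079 s⁻¹
N_max = γ̇_max h / (πD) = 12.6079·0.00494/(π·0.0919) = 0.215726 rev/s → ×60 = 12.9436 rpm

value=12.94 rpm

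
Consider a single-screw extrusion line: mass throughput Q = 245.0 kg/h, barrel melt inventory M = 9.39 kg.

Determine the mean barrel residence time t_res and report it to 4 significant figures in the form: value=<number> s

value=138.0 s

Q_s = Q / 3600 = 245.0 / 3600 = 0.0680556 kg/s
t_res = M / Q_s = 9.39 ÷ 0.0680556 = 137.976 s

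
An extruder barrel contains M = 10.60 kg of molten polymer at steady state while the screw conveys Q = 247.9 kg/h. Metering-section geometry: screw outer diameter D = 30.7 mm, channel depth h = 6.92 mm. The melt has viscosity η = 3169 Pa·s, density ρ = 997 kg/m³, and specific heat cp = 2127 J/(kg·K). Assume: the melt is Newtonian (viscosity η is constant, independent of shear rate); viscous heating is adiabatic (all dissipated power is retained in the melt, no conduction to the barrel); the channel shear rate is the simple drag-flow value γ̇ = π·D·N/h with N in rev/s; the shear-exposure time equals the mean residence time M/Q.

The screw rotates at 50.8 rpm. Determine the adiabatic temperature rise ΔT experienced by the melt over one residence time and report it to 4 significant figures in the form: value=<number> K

Q_s = Q / 3600 = 247.9 / 3600 = 0.0688611 kg/s
t_res = M / Q_s = 10.60 / 0.0688611 = 153.933 s
Convert to SI: D = 0.0307 m, h = 0.00692 m, N = 50.8/60 = 0.846667 rev/s
Shear rate: γ̇ = πDN/h = π·0.0307·0.846667/0.00692 = 11.8003 s⁻¹
ΔT = η·γ̇²·t_res / (ρ·cp) = 3169 · (11.8003)² · 153.933 / (997 · 2127) = 32.0317 K

value=32.03 K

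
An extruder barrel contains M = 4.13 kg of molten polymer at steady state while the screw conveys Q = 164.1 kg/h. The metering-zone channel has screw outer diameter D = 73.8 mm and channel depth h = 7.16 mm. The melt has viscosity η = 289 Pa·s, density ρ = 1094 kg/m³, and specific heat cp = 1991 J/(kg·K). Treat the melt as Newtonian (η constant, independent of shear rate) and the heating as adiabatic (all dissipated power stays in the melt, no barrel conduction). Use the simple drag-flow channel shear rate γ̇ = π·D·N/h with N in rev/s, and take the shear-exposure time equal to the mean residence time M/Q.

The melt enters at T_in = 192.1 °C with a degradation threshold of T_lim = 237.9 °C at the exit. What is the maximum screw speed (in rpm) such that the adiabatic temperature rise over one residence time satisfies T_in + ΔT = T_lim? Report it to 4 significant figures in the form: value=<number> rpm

value=114.4 rpm

Q_s = Q / 3600 = 164.1 / 3600 = 0.0455833 kg/s
t_res = M / Q_s = 4.13 ÷ 0.0455833 = 90.6033 s
D = 73.8 mm = 0.0738 m;  h = 7.16 mm = 0.00716 m
ΔT_a = T_lim − T_in = 237.9 − 192.1 = 45.8 K
Invert ΔT = ηγ̇²t_res/(ρcp) for γ̇: γ̇_max² = ΔT_a ρ cp / (η t_res) = 45.8·1094·1991 / (289·90.6033) = 3809.89 s⁻²
Take the square root: γ̇_max = √(3809.89) = 61.7243 s⁻¹
N_max = γ̇_max h / (πD) = 61.7243·0.00716/(π·0.0738) = 1.90618 rev/s → ×60 = 114.371 rpm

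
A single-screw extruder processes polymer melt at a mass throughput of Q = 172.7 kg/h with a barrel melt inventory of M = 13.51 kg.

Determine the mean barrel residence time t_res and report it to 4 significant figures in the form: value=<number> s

Convert throughput: Q = 172.7 kg/h = 172.7/3600 = 0.0479722 kg/s
t_res = M / Q_s = 13.51 ÷ 0.0479722 = 281.621 s

value=281.6 s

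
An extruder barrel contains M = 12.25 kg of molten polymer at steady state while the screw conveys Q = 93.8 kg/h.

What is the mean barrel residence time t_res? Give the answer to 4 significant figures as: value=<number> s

value=470.1 s

Convert throughput: Q = 93.8 kg/h = 93.8/3600 = 0.0260556 kg/s
t_res = M / Q_s = 12.25 / 0.0260556 = 470.149 s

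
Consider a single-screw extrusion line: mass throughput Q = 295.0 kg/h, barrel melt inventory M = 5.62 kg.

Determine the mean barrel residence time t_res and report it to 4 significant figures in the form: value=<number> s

value=68.58 s

Convert throughput: Q = 295.0 kg/h = 295.0/3600 = 0.0819444 kg/s
Mean residence time: t_res = M/Q_s = 5.62 kg / 0.0819444 kg/s = 68.5831 s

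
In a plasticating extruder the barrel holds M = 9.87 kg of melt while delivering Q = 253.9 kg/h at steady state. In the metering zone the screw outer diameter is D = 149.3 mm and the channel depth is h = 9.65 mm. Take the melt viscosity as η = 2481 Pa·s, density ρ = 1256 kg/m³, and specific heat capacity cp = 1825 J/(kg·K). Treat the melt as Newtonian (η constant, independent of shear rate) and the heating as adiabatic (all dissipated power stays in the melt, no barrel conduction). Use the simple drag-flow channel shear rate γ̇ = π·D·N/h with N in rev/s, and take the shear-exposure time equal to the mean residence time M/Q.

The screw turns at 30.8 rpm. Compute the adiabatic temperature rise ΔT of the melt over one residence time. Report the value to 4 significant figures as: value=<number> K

value=94.30 K

Q_s = Q / 3600 = 253.9 / 3600 = 0.0705278 kg/s
t_res = M / Q_s = 9.87 / 0.0705278 = 139.945 s
Geometry in metres: D = 149.3 mm → 0.1493 m, h = 9.65 mm → 0.00965 m; screw speed N = 30.8 rpm = 0.513333 rev/s
γ̇ = π D N / h = (π)(0.1493)(0.513333) / 0.00965 = 24.9506 s⁻¹
ΔT = η·γ̇²·t_res / (ρ·cp) = 2481 · (24.9506)² · 139.945 / (1256 · 1825) = 94.2963 K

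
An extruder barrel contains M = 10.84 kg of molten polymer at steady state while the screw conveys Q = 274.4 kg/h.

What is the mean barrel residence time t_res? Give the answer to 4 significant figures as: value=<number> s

value=142.2 s

Convert throughput: Q = 274.4 kg/h = 274.4/3600 = 0.0762222 kg/s
Mean residence time: t_res = M/Q_s = 10.84 kg / 0.0762222 kg/s = 142.216 s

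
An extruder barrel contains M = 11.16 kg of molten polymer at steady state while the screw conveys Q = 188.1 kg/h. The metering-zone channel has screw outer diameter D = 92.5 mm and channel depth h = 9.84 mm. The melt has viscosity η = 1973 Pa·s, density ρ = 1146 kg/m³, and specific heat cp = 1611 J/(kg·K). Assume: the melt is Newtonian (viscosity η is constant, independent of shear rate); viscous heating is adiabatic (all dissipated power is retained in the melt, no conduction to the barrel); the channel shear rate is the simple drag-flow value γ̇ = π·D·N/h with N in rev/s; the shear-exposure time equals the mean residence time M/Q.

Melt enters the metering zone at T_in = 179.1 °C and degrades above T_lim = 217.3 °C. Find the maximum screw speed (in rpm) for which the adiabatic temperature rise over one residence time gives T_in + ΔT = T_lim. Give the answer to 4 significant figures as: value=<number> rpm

Convert throughput: Q = 188.1 kg/h = 188.1/3600 = 0.05225 kg/s
t_res = M / Q_s = 11.16 / 0.05225 = 213.589 s
D = 92.5 mm = 0.0925 m;  h = 9.84 mm = 0.00984 m
ΔT_a = T_lim − T_in = 217.3 °C − 179.1 °C = 38.2 K
γ̇_max² = ΔT_a·ρ·cp / (η·t_res) = [38.2 × 1146 × 1611] / [1973 × 213.589] = 167.355 s⁻²
γ̇_max = √167.355 = 12.9366 s⁻¹
N_max = γ̇_max h / (πD) = 12.9366·0.00984/(π·0.0925) = 0.438049 rev/s → ×60 = 26.2829 rpm

value=26.28 rpm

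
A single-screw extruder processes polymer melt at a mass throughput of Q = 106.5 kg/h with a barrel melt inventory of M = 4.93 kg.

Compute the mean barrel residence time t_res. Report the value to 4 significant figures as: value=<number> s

value=166.6 s

Convert throughput: Q = 106.5 kg/h = 106.5/3600 = 0.0295833 kg/s
t_res = M / Q_s = 4.93 / 0.0295833 = 166.648 s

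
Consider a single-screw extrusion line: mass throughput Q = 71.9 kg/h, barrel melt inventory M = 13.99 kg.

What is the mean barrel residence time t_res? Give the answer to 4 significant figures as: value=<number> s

value=700.5 s

Convert throughput: Q = 71.9 kg/h = 71.9/3600 = 0.0199722 kg/s
Mean residence time: t_res = M/Q_s = 13.99 kg / 0.0199722 kg/s = 700.473 s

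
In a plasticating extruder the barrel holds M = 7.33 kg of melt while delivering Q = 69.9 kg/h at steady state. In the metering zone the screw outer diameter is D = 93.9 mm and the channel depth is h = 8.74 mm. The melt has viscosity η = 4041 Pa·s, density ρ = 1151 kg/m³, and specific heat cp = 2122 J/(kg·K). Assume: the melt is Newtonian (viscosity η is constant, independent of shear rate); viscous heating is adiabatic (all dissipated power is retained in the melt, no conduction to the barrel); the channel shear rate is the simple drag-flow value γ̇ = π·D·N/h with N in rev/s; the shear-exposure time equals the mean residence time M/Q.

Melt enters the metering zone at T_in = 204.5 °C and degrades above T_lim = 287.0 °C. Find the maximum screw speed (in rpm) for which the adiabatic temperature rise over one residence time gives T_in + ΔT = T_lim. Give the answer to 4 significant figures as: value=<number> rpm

value=20.43 rpm

Convert throughput: Q = 69.9 kg/h = 69.9/3600 = 0.0194167 kg/s
t_res = M / Q_s = 7.33 / 0.0194167 = 377.511 s
Geometry in SI: D = 93.9 mm → 0.0939 m, h = 8.74 mm → 0.00874 m
ΔT_a = T_lim − T_in = 287.0 − 204.5 = 82.5 K
γ̇_max² = ΔT_a·ρ·cp / (η·t_res) = [82.5 × 1151 × 2122] / [4041 × 377.511] = 132.086 s⁻²
γ̇_max = √132.086 = 11.4929 s⁻¹
N_max = γ̇_max h / (πD) = 11.4929·0.00874/(π·0.0939) = 0.340506 rev/s → ×60 = 20.4303 rpm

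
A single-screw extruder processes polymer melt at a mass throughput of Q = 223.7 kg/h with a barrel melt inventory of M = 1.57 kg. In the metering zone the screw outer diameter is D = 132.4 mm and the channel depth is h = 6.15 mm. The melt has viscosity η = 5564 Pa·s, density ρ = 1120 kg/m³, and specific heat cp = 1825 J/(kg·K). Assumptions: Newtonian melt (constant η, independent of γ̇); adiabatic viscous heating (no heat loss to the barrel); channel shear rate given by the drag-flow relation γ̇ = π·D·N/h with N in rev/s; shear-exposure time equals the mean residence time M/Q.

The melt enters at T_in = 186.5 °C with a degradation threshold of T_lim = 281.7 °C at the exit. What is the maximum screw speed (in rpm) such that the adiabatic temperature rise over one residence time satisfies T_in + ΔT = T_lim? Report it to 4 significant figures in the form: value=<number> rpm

Throughput in SI: Q_s = 223.7 kg/h ÷ 3600 s/h = 0.0621389 kg/s
t_res = M / Q_s = 1.57 ÷ 0.0621389 = 25.266 s
Convert to metres: D = 0.1324 m, h = 0.00615 m
ΔT_a = T_lim − T_in = 281.7 − 186.5 = 95.2 K
γ̇_max² = ΔT_a·ρ·cp / (η·t_res) = [95.2 × 1120 × 1825] / [5564 × 25.266] = 1384.19 s⁻²
γ̇_max = √1384.19 = 37.2047 s⁻¹
N_max = γ̇_max h / (πD) = 37.2047·0.00615/(π·0.1324) = 0.550091 rev/s → ×60 = 33.0055 rpm

value=33.01 rpm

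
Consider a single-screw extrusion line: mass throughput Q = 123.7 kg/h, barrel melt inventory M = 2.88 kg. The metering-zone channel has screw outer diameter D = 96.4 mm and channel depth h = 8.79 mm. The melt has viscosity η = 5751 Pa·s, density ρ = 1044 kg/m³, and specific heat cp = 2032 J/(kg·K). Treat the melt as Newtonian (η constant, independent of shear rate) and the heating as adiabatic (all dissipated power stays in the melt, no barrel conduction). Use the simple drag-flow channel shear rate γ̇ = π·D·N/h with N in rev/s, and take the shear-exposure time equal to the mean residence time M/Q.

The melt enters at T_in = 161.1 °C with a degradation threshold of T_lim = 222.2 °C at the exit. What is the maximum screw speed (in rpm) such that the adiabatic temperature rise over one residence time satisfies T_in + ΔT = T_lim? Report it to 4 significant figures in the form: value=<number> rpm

value=28.56 rpm

Throughput in SI: Q_s = 123.7 kg/h ÷ 3600 s/h = 0.0343611 kg/s
t_res = M / Q_s = 2.88 / 0.0343611 = 83.8157 s
D = 96.4 mm = 0.0964 m;  h = 8.79 mm = 0.00879 m
Allowable rise: ΔT_a = T_lim − T_in = 222.2 − 161.1 = 61.1 K
γ̇_max² = ΔT_a·ρ·cp / (η·t_res) = [61.1 × 1044 × 2032] / [5751 × 83.8157] = 268.904 s⁻²
γ̇_max = sqrt(268.904) = 16.3983 s⁻¹
N_max = γ̇_max·h / (π·D) = 16.3983 · 0.00879 / (π · 0.0964) = 0.475949 rev/s = 28.5569 rpm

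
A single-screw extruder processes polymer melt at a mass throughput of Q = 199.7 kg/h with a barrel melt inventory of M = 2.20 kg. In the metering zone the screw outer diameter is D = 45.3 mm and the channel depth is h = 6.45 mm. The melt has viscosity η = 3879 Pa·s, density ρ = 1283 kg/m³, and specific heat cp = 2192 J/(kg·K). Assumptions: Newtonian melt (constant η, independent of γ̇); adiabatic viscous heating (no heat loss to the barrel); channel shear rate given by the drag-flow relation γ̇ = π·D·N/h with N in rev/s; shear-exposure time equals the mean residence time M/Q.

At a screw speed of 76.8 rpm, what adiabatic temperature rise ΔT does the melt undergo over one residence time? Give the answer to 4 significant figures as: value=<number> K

value=43.63 K

Throughput in SI: Q_s = 199.7 kg/h ÷ 3600 s/h = 0.0554722 kg/s
Mean residence time: t_res = M/Q_s = 2.20 kg / 0.0554722 kg/s = 39.6595 s
D = 45.3 mm = 0.0453 m;  h = 6.45 mm = 0.00645 m;  N = 76.8 rpm / 60 = 1.28 rev/s
γ̇ = π D N / h = (π)(0.0453)(1.28) / 0.00645 = 28.2422 s⁻¹
Adiabatic rise: ΔT = η γ̇² t_res / (ρ cp) = 3879·(28.2422)²·39.6595 / (1283·2192) = 43.6311 K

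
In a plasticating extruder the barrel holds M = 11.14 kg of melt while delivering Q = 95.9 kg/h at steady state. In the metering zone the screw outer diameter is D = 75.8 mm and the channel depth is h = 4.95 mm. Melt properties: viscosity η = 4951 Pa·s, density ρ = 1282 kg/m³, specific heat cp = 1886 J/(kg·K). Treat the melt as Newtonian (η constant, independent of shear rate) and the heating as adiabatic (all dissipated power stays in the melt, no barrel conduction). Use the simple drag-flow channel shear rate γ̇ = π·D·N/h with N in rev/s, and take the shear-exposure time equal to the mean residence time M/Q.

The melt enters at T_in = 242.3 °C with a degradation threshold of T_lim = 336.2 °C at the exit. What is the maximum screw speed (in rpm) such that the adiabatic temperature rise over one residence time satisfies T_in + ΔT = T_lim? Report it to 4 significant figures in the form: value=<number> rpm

Convert throughput: Q = 95.9 kg/h = 95.9/3600 = 0.0266389 kg/s
t_res = M / Q_s = 11.14 / 0.0266389 = 418.186 s
Convert to metres: D = 0.0758 m, h = 0.00495 m
Allowable rise: ΔT_a = T_lim − T_in = 336.2 − 242.3 = 93.9 K
γ̇_max² = ΔT_a·ρ·cp / (η·t_res) = [93.9 × 1282 × 1886] / [4951 × 418.186] = 109.656 s⁻²
γ̇_max = sqrt(109.656) = 10.4717 s⁻¹
N_max = γ̇_max h / (πD) = 10.4717·0.00495/(π·0.0758) = 0.217672 rev/s → ×60 = 13.0603 rpm

value=13.06 rpm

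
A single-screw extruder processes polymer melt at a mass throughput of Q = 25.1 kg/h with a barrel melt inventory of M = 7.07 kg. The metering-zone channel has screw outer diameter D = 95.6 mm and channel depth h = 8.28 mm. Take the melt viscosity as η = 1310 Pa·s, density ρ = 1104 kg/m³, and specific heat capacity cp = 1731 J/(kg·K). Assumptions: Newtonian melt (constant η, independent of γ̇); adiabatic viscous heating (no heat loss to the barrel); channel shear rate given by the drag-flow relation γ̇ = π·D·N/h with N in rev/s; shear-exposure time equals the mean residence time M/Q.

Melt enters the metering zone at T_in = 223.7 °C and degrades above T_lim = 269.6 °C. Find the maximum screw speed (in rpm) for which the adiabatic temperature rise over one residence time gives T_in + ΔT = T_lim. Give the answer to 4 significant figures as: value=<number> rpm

Throughput in SI: Q_s = 25.1 kg/h ÷ 3600 s/h = 0.00697222 kg/s
t_res = M / Q_s = 7.07 / 0.00697222 = 1014.02 s
Geometry in SI: D = 95.6 mm → 0.0956 m, h = 8.28 mm → 0.00828 m
ΔT_a = T_lim − T_in = 269.6 °C − 223.7 °C = 45.9 K
γ̇_max² = ΔT_a·ρ·cp/(η·t_res) = 45.9·1104·1731/(1310·1014.02) = 66.0327 s⁻²
Take the square root: γ̇_max = √(66.0327) = 8.12605 s⁻¹
N_max = γ̇_max h / (πD) = 8.12605·0.00828/(π·0.0956) = 0.224028 rev/s → ×60 = 13.4417 rpm

value=13.44 rpm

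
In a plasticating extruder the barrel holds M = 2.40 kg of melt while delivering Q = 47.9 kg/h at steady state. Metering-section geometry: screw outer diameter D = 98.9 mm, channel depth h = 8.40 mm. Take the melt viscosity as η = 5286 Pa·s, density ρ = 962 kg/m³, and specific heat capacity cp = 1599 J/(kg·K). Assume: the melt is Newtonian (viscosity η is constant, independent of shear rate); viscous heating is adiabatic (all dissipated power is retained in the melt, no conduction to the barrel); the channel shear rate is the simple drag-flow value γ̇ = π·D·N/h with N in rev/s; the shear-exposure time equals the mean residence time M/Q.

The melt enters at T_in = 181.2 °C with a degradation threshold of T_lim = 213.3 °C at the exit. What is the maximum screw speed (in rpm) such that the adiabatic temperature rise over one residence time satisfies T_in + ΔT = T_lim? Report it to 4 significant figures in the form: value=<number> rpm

Throughput in SI: Q_s = 47.9 kg/h ÷ 3600 s/h = 0.0133056 kg/s
t_res = M / Q_s = 2.40 ÷ 0.0133056 = 180.376 s
Geometry in SI: D = 98.9 mm → 0.0989 m, h = 8.40 mm → 0.0084 m
Allowable rise: ΔT_a = T_lim − T_in = 213.3 − 181.2 = 32.1 K
γ̇_max² = ΔT_a·ρ·cp/(η·t_res) = 32.1·962·1599/(5286·180.376) = 51.7873 s⁻²
Take the square root: γ̇_max = √(51.7873) = 7.19634 s⁻¹
Solve γ̇ = πDN/h for N: N_max = γ̇_max·h/(π·D) = 7.19634 × 0.0084 / (π × 0.0989) = 0.194556 rev/s = 11.6734 rpm

value=11.67 rpm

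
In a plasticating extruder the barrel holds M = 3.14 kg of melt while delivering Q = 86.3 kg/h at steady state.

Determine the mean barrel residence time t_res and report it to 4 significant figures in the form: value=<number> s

value=131.0 s

Q_s = Q / 3600 = 86.3 / 3600 = 0.0239722 kg/s
t_res = M / Q_s = 3.14 ÷ 0.0239722 = 130.985 s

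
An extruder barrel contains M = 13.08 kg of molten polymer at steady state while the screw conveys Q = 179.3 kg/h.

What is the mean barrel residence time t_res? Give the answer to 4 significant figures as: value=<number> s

value=262.6 s

Q_s = Q / 3600 = 179.3 / 3600 = 0.0498056 kg/s
Mean residence time: t_res = M/Q_s = 13.08 kg / 0.0498056 kg/s = 262.621 s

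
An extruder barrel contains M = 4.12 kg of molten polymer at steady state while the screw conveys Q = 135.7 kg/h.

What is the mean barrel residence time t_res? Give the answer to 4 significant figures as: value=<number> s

Q_s = Q / 3600 = 135.7 / 3600 = 0.0376944 kg/s
Mean residence time: t_res = M/Q_s = 4.12 kg / 0.0376944 kg/s = 109.3 s

value=109.3 s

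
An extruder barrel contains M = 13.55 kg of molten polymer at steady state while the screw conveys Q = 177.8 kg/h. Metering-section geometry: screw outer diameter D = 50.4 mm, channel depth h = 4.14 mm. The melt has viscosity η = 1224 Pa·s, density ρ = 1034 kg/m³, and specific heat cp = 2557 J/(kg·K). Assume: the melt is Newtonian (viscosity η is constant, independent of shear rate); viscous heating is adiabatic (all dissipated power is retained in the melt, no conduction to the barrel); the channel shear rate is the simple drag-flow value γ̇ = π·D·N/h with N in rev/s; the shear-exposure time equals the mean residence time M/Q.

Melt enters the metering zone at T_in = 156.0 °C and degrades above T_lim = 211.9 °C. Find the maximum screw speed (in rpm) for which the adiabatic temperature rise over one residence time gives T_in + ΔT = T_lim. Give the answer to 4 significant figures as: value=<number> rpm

value=32.91 rpm

Convert throughput: Q = 177.8 kg/h = 177.8/3600 = 0.0493889 kg/s
Mean residence time: t_res = M/Q_s = 13.55 kg / 0.0493889 kg/s = 274.353 s
Convert to metres: D = 0.0504 m, h = 0.00414 m
Allowable rise: ΔT_a = T_lim − T_in = 211.9 − 156.0 = 55.9 K
γ̇_max² = ΔT_a·ρ·cp / (η·t_res) = [55.9 × 1034 × 2557] / [1224 × 274.353] = 440.121 s⁻²
γ̇_max = sqrt(440.121) = 20.979 s⁻¹
N_max = γ̇_max·h / (π·D) = 20.979 · 0.00414 / (π · 0.0504) = 0.548537 rev/s = 32.9122 rpm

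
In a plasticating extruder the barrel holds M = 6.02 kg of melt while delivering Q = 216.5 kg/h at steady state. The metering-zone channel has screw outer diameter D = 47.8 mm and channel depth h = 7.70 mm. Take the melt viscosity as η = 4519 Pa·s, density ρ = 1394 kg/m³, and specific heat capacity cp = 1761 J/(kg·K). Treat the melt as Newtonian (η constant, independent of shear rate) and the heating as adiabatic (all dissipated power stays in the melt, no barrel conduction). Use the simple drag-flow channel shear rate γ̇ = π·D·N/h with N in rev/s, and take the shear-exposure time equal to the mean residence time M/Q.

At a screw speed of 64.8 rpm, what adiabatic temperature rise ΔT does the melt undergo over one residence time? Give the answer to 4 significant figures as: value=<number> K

value=81.75 K

Convert throughput: Q = 216.5 kg/h = 216.5/3600 = 0.0601389 kg/s
t_res = M / Q_s = 6.02 / 0.0601389 = 100.102 s
Geometry in metres: D = 47.8 mm → 0.0478 m, h = 7.70 mm → 0.0077 m; screw speed N = 64.8 rpm = 1.08 rev/s
γ̇ = π D N / h = (π)(0.0478)(1.08) / 0.0077 = 21.0625 s⁻¹
Adiabatic rise: ΔT = η γ̇² t_res / (ρ cp) = 4519·(21.0625)²·100.102 / (1394·1761) = 81.7491 K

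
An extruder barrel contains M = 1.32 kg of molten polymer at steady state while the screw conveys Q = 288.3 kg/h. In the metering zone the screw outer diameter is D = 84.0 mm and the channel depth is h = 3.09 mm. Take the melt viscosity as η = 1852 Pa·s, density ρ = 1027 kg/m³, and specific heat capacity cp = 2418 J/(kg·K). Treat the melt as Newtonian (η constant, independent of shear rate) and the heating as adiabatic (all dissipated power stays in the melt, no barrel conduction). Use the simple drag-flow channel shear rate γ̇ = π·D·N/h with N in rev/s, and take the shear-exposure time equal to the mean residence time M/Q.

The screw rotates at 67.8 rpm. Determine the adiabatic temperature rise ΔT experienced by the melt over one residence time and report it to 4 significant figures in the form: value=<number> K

value=114.5 K

Q_s = Q / 3600 = 288.3 / 3600 = 0.0800833 kg/s
Mean residence time: t_res = M/Q_s = 1.32 kg / 0.0800833 kg/s = 16.4828 s
D = 84.0 mm = 0.084 m;  h = 3.09 mm = 0.00309 m;  N = 67.8 rpm / 60 = 1.13 rev/s
γ̇ = π D N / h = (π)(0.084)(1.13) / 0.00309 = 96.5048 s⁻¹
ΔT = η·γ̇²·t_res / (ρ·cp) = 1852 · (96.5048)² · 16.4828 / (1027 · 2418) = 114.484 K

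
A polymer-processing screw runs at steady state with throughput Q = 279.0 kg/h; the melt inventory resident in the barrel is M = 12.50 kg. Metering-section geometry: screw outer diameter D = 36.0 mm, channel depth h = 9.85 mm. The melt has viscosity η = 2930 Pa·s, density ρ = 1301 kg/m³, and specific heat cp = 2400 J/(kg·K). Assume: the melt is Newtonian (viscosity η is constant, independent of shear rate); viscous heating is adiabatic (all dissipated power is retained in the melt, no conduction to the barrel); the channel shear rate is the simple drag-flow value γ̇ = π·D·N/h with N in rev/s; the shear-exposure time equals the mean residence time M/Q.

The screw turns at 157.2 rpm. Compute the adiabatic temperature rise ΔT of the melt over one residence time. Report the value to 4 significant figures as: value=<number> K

value=137.0 K

Convert throughput: Q = 279.0 kg/h = 279.0/3600 = 0.0775 kg/s
t_res = M / Q_s = 12.50 / 0.0775 = 161.29 s
D = 36.0 mm = 0.036 m;  h = 9.85 mm = 0.00985 m;  N = 157.2 rpm / 60 = 2.62 rev/s
γ̇ = π·D·N / h = π · 0.036 · 2.62 / 0.00985 = 30.0827 s⁻¹
ΔT = η·γ̇²·t_res/(ρ·cp) = [2930 × 30.0827² × 161.29] / [1301 × 2400] = 136.969 K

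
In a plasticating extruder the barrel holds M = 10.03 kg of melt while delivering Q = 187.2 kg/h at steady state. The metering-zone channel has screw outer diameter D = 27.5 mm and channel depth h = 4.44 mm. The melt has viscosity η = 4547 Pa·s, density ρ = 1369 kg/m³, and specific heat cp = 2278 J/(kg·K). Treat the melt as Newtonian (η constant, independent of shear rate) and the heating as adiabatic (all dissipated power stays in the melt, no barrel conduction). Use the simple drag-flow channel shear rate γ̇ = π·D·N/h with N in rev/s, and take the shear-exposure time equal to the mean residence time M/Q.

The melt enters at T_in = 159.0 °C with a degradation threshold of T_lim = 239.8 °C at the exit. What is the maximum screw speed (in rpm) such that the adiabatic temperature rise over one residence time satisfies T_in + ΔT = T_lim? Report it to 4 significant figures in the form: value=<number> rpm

value=52.27 rpm

Q_s = Q / 3600 = 187.2 / 3600 = 0.052 kg/s
t_res = M / Q_s = 10.03 ÷ 0.052 = 192.885 s
Geometry in SI: D = 27.5 mm → 0.0275 m, h = 4.44 mm → 0.00444 m
Allowable rise: ΔT_a = T_lim − T_in = 239.8 − 159.0 = 80.8 K
Invert ΔT = ηγ̇²t_res/(ρcp) for γ̇: γ̇_max² = ΔT_a ρ cp / (η t_res) = 80.8·1369·2278 / (4547·192.885) = 287.307 s⁻²
Take the square root: γ̇_max = √(287.307) = 16.9501 s⁻¹
N_max = γ̇_max·h / (π·D) = 16.9501 · 0.00444 / (π · 0.0275) = 0.871111 rev/s = 52.2666 rpm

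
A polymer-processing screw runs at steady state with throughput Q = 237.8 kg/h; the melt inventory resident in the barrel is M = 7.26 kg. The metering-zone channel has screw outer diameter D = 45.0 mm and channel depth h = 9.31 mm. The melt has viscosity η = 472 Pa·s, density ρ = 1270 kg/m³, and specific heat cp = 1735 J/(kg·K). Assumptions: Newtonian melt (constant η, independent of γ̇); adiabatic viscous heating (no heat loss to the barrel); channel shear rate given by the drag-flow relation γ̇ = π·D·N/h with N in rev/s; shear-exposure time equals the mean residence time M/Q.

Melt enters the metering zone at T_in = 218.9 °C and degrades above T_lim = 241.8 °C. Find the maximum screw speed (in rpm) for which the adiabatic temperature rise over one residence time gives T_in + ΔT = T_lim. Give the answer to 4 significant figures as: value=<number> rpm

Throughput in SI: Q_s = 237.8 kg/h ÷ 3600 s/h = 0.0660556 kg/s
t_res = M / Q_s = 7.26 / 0.0660556 = 109.907 s
Geometry in SI: D = 45.0 mm → 0.045 m, h = 9.31 mm → 0.00931 m
ΔT_a = T_lim − T_in = 241.8 − 218.9 = 22.9 K
Invert ΔT = ηγ̇²t_res/(ρcp) for γ̇: γ̇_max² = ΔT_a ρ cp / (η t_res) = 22.9·1270·1735 / (472·109.907) = 972.679 s⁻²
Take the square root: γ̇_max = √(972.679) = 31.1878 s⁻¹
N_max = γ̇_max·h / (π·D) = 31.1878 · 0.00931 / (π · 0.045) = 2.05387 rev/s = 123.232 rpm

value=123.2 rpm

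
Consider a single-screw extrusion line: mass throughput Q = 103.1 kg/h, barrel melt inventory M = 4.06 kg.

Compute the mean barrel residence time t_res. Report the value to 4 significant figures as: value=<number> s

value=141.8 s

Convert throughput: Q = 103.1 kg/h = 103.1/3600 = 0.0286389 kg/s
t_res = M / Q_s = 4.06 / 0.0286389 = 141.765 s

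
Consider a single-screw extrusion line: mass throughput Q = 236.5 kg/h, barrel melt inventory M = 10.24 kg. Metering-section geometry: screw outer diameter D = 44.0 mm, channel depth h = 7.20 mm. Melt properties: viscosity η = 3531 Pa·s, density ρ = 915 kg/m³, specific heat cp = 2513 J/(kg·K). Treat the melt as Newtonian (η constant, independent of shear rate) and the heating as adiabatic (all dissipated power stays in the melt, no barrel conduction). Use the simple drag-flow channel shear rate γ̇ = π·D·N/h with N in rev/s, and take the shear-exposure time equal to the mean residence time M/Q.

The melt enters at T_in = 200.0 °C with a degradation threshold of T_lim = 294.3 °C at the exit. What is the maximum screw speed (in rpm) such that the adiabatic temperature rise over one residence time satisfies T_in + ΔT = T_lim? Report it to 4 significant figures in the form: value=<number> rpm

value=62.03 rpm

Convert throughput: Q = 236.5 kg/h = 236.5/3600 = 0.0656944 kg/s
t_res = M / Q_s = 10.24 / 0.0656944 = 155.873 s
Geometry in SI: D = 44.0 mm → 0.044 m, h = 7.20 mm → 0.0072 m
Allowable rise: ΔT_a = T_lim − T_in = 294.3 − 200.0 = 94.3 K
γ̇_max² = ΔT_a·ρ·cp/(η·t_res) = 94.3·915·2513/(3531·155.873) = 393.964 s⁻²
γ̇_max = sqrt(393.964) = 19.8485 s⁻¹
Solve γ̇ = πDN/h for N: N_max = γ̇_max·h/(π·D) = 19.8485 × 0.0072 / (π × 0.044) = 1.03385 rev/s = 62.0311 rpm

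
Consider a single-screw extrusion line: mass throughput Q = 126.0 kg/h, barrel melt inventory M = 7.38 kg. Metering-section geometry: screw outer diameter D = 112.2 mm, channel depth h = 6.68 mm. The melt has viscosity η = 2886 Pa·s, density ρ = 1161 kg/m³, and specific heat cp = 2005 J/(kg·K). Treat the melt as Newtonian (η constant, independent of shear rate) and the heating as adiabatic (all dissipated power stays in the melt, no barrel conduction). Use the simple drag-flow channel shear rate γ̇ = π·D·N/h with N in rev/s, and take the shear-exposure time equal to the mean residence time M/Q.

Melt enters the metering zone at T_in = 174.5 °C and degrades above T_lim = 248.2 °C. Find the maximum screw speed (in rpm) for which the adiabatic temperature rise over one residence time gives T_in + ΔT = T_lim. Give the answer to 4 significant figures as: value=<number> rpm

value=19.09 rpm

Q_s = Q / 3600 = 126.0 / 3600 = 0.035 kg/s
t_res = M / Q_s = 7.38 ÷ 0.035 = 210.857 s
Geometry in SI: D = 112.2 mm → 0.1122 m, h = 6.68 mm → 0.00668 m
Allowable rise: ΔT_a = T_lim − T_in = 248.2 − 174.5 = 73.7 K
Invert ΔT = ηγ̇²t_res/(ρcp) for γ̇: γ̇_max² = ΔT_a ρ cp / (η t_res) = 73.7·1161·2005 / (2886·210.857) = 281.922 s⁻²
γ̇_max = sqrt(281.922) = 16.7905 s⁻¹
N_max = γ̇_max·h / (π·D) = 16.7905 · 0.00668 / (π · 0.1122) = 0.318199 rev/s = 19.0919 rpm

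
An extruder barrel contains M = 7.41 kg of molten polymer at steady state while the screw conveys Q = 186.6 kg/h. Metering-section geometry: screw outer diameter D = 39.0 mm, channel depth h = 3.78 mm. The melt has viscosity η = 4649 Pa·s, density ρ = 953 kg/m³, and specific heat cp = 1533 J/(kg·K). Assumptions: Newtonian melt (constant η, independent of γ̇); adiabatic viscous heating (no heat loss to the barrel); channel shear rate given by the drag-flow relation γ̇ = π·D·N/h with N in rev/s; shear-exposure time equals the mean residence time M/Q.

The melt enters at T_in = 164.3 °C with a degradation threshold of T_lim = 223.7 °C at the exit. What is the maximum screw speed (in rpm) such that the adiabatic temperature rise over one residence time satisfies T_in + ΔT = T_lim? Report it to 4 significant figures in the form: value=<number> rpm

Q_s = Q / 3600 = 186.6 / 3600 = 0.0518333 kg/s
t_res = M / Q_s = 7.41 ÷ 0.0518333 = 142.958 s
Geometry in SI: D = 39.0 mm → 0.039 m, h = 3.78 mm → 0.00378 m
ΔT_a = T_lim − T_in = 223.7 − 164.3 = 59.4 K
γ̇_max² = ΔT_a·ρ·cp/(η·t_res) = 59.4·953·1533/(4649·142.958) = 130.573 s⁻²
γ̇_max = sqrt(130.573) = 11.4268 s⁻¹
N_max = γ̇_max·h / (π·D) = 11.4268 · 0.00378 / (π · 0.039) = 0.352536 rev/s = 21.1522 rpm

value=21.15 rpm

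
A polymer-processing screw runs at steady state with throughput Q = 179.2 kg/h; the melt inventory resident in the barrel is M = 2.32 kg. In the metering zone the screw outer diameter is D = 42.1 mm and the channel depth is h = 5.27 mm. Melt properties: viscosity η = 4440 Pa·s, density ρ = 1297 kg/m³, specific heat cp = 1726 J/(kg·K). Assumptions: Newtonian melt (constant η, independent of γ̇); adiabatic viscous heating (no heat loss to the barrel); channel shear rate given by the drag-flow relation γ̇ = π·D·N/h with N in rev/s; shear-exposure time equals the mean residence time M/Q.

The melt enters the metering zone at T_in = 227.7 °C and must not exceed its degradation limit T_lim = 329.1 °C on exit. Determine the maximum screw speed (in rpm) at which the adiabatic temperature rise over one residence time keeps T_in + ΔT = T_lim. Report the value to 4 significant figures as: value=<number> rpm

value=79.18 rpm

Convert throughput: Q = 179.2 kg/h = 179.2/3600 = 0.0497778 kg/s
t_res = M / Q_s = 2.32 ÷ 0.0497778 = 46.6071 s
D = 42.1 mm = 0.0421 m;  h = 5.27 mm = 0.00527 m
ΔT_a = T_lim − T_in = 329.1 − 227.7 = 101.4 K
Invert ΔT = ηγ̇²t_res/(ρcp) for γ̇: γ̇_max² = ΔT_a ρ cp / (η t_res) = 101.4·1297·1726 / (4440·46.6071) = 1096.94 s⁻²
Take the square root: γ̇_max = √(1096.94) = 33.1201 s⁻¹
N_max = γ̇_max·h / (π·D) = 33.1201 · 0.00527 / (π · 0.0421) = 1.31969 rev/s = 79.1811 rpm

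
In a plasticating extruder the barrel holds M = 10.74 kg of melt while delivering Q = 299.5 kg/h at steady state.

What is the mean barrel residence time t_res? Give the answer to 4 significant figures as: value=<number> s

value=129.1 s

Convert throughput: Q = 299.5 kg/h = 299.5/3600 = 0.0831944 kg/s
Mean residence time: t_res = M/Q_s = 10.74 kg / 0.0831944 kg/s = 129.095 s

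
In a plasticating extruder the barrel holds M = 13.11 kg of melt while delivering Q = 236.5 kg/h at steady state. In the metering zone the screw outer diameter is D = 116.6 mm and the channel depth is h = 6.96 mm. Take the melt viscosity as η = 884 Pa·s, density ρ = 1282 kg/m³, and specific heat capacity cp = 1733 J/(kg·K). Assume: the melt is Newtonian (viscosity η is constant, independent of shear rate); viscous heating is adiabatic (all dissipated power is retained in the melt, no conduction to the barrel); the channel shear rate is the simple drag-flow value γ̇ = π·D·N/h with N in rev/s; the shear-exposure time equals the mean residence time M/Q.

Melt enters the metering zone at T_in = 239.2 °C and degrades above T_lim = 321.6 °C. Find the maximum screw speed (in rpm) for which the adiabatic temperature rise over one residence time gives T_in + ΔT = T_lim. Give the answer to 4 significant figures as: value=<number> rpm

Convert throughput: Q = 236.5 kg/h = 236.5/3600 = 0.0656944 kg/s
t_res = M / Q_s = 13.11 ÷ 0.0656944 = 199.56 s
Convert to metres: D = 0.1166 m, h = 0.00696 m
Allowable rise: ΔT_a = T_lim − T_in = 321.6 − 239.2 = 82.4 K
γ̇_max² = ΔT_a·ρ·cp/(η·t_res) = 82.4·1282·1733/(884·199.56) = 1037.74 s⁻²
Take the square root: γ̇_max = √(1037.74) = 32.2139 s⁻¹
N_max = γ̇_max h / (πD) = 32.2139·0.00696/(π·0.1166) = 0.612075 rev/s → ×60 = 36.7245 rpm

value=36.72 rpm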